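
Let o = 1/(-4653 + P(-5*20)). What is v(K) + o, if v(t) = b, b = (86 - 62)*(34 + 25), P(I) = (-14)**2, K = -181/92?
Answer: 6311111/4457 ≈ 1416.0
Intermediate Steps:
K = -181/92 (K = -181*1/92 = -181/92 ≈ -1.9674)
P(I) = 196
o = -1/4457 (o = 1/(-4653 + 196) = 1/(-4457) = -1/4457 ≈ -0.00022437)
b = 1416 (b = 24*59 = 1416)
v(t) = 1416
v(K) + o = 1416 - 1/4457 = 6311111/4457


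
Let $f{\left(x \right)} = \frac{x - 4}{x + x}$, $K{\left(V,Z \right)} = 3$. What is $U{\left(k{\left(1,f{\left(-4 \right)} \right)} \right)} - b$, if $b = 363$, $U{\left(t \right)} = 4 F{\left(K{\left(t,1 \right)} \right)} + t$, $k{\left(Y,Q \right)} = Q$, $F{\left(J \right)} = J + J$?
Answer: $-338$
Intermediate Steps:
$F{\left(J \right)} = 2 J$
$f{\left(x \right)} = \frac{-4 + x}{2 x}$
$U{\left(t \right)} = 24 + t$ ($U{\left(t \right)} = 4 \cdot 2 \cdot 3 + t = 4 \cdot 6 + t = 24 + t$)
$U{\left(k{\left(1,f{\left(-4 \right)} \right)} \right)} - b = \left(24 + \frac{-4 - 4}{2 \left(-4\right)}\right) - 363 = \left(24 + \frac{1}{2} \left(- \frac{1}{4}\right) \left(-8\right)\right) - 363 = \left(24 + 1\right) - 363 = 25 - 363 = -338$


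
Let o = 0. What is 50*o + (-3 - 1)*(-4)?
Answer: 16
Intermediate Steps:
50*o + (-3 - 1)*(-4) = 50*0 + (-3 - 1)*(-4) = 0 - 4*(-4) = 0 + 16 = 16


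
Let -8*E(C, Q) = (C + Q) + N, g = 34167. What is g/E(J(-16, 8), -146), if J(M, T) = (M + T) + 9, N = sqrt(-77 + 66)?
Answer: 3302810/1753 + 22778*I*sqrt(11)/1753 ≈ 1884.1 + 43.095*I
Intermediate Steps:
N = I*sqrt(11) (N = sqrt(-11) = I*sqrt(11) ≈ 3.3166*I)
J(M, T) = 9 + M + T
E(C, Q) = -C/8 - Q/8 - I*sqrt(11)/8 (E(C, Q) = -((C + Q) + I*sqrt(11))/8 = -(C + Q + I*sqrt(11))/8 = -C/8 - Q/8 - I*sqrt(11)/8)
g/E(J(-16, 8), -146) = 34167/(-(9 - 16 + 8)/8 - 1/8*(-146) - I*sqrt(11)/8) = 34167/(-1/8*1 + 73/4 - I*sqrt(11)/8) = 34167/(-1/8 + 73/4 - I*sqrt(11)/8) = 34167/(145/8 - I*sqrt(11)/8)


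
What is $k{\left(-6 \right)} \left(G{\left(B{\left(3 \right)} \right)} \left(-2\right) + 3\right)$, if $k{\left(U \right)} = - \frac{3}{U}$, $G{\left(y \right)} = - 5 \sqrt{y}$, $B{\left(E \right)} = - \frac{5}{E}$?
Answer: $\frac{3}{2} + \frac{5 i \sqrt{15}}{3} \approx 1.5 + 6.455 i$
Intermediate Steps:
$k{\left(-6 \right)} \left(G{\left(B{\left(3 \right)} \right)} \left(-2\right) + 3\right) = - \frac{3}{-6} \left(- 5 \sqrt{- \frac{5}{3}} \left(-2\right) + 3\right) = \left(-3\right) \left(- \frac{1}{6}\right) \left(- 5 \sqrt{\left(-5\right) \frac{1}{3}} \left(-2\right) + 3\right) = \frac{- 5 \sqrt{- \frac{5}{3}} \left(-2\right) + 3}{2} = \frac{- 5 \frac{i \sqrt{15}}{3} \left(-2\right) + 3}{2} = \frac{- \frac{5 i \sqrt{15}}{3} \left(-2\right) + 3}{2} = \frac{\frac{10 i \sqrt{15}}{3} + 3}{2} = \frac{3 + \frac{10 i \sqrt{15}}{3}}{2} = \frac{3}{2} + \frac{5 i \sqrt{15}}{3}$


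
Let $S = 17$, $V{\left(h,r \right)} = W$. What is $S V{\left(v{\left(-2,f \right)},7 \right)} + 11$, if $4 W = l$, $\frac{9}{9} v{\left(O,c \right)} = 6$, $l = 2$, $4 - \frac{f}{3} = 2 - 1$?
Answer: $\frac{39}{2} \approx 19.5$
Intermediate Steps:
$f = 9$ ($f = 12 - 3 \left(2 - 1\right) = 12 - 3 = 9$)
$v{\left(O,c \right)} = 6$
$W = \frac{1}{2}$ ($W = \frac{1}{4} \cdot 2 = \frac{1}{2} \approx 0.5$)
$V{\left(h,r \right)} = \frac{1}{2}$
$S V{\left(v{\left(-2,f \right)},7 \right)} + 11 = 17 \cdot \frac{1}{2} + 11 = \frac{17}{2} + 11 = \frac{39}{2}$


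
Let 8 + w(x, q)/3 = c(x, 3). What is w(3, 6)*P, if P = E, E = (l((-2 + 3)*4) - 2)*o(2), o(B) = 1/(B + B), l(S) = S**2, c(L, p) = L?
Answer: -105/2 ≈ -52.500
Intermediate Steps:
w(x, q) = -24 + 3*x
o(B) = 1/(2*B)
E = 7/2 (E = (((-2 + 3)*4)**2 - 2)*((1/2)/2) = ((1*4)**2 - 2)*((1/2)*(1/2)) = (4**2 - 2)*(1/4) = (16 - 2)*(1/4) = 14*(1/4) = 7/2 ≈ 3.5000)
P = 7/2 ≈ 3.5000
w(3, 6)*P = (-24 + 3*3)*(7/2) = (-24 + 9)*(7/2) = -15*7/2 = -105/2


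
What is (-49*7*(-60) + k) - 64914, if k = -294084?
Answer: -338418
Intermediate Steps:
(-49*7*(-60) + k) - 64914 = (-49*7*(-60) - 294084) - 64914 = (-343*(-60) - 294084) - 64914 = (20580 - 294084) - 64914 = -273504 - 64914 = -338418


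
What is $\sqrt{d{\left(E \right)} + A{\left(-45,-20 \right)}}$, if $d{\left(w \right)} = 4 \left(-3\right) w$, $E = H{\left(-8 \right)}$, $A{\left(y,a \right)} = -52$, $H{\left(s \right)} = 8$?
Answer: $2 i \sqrt{37} \approx 12.166 i$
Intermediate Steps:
$E = 8$
$d{\left(w \right)} = - 12 w$
$\sqrt{d{\left(E \right)} + A{\left(-45,-20 \right)}} = \sqrt{\left(-12\right) 8 - 52} = \sqrt{-96 - 52} = \sqrt{-148} = 2 i \sqrt{37}$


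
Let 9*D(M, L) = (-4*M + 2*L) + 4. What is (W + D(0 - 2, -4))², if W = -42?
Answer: 139876/81 ≈ 1726.9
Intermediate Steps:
D(M, L) = 4/9 - 4*M/9 + 2*L/9 (D(M, L) = ((-4*M + 2*L) + 4)/9 = (4 - 4*M + 2*L)/9 = 4/9 - 4*M/9 + 2*L/9)
(W + D(0 - 2, -4))² = (-42 + (4/9 - 4*(0 - 2)/9 + (2/9)*(-4)))² = (-42 + (4/9 - 4/9*(-2) - 8/9))² = (-42 + (4/9 + 8/9 - 8/9))² = (-42 + 4/9)² = (-374/9)² = 139876/81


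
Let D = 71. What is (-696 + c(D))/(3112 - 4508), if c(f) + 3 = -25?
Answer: 181/349 ≈ 0.51862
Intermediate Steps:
c(f) = -28 (c(f) = -3 - 25 = -28)
(-696 + c(D))/(3112 - 4508) = (-696 - 28)/(3112 - 4508) = -724/(-1396) = -724*(-1/1396) = 181/349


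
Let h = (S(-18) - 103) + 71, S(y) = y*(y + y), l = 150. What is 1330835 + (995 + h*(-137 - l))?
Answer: 1155038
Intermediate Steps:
S(y) = 2*y² (S(y) = y*(2*y) = 2*y²)
h = 616 (h = (2*(-18)² - 103) + 71 = (2*324 - 103) + 71 = (648 - 103) + 71 = 545 + 71 = 616)
1330835 + (995 + h*(-137 - l)) = 1330835 + (995 + 616*(-137 - 1*150)) = 1330835 + (995 + 616*(-137 - 150)) = 1330835 + (995 + 616*(-287)) = 1330835 + (995 - 176792) = 1330835 - 175797 = 1155038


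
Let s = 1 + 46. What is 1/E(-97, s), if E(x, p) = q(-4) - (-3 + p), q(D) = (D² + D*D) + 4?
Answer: -⅛ ≈ -0.12500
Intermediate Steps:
q(D) = 4 + 2*D² (q(D) = (D² + D²) + 4 = 2*D² + 4 = 4 + 2*D²)
s = 47
E(x, p) = 39 - p (E(x, p) = (4 + 2*(-4)²) - (-3 + p) = (4 + 2*16) + (3 - p) = (4 + 32) + (3 - p) = 36 + (3 - p) = 39 - p)
1/E(-97, s) = 1/(39 - 1*47) = 1/(39 - 47) = 1/(-8) = -⅛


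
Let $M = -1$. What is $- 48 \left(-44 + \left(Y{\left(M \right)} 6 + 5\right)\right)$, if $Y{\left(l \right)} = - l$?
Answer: $1584$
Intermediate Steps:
$- 48 \left(-44 + \left(Y{\left(M \right)} 6 + 5\right)\right) = - 48 \left(-44 + \left(\left(-1\right) \left(-1\right) 6 + 5\right)\right) = - 48 \left(-44 + \left(1 \cdot 6 + 5\right)\right) = - 48 \left(-44 + \left(6 + 5\right)\right) = - 48 \left(-44 + 11\right) = \left(-48\right) \left(-33\right) = 1584$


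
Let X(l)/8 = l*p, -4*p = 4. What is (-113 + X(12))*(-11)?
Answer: 2299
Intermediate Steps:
p = -1 (p = -1/4*4 = -1)
X(l) = -8*l (X(l) = 8*(l*(-1)) = 8*(-l) = -8*l)
(-113 + X(12))*(-11) = (-113 - 8*12)*(-11) = (-113 - 96)*(-11) = -209*(-11) = 2299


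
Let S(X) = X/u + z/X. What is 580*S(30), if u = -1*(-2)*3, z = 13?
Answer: 9454/3 ≈ 3151.3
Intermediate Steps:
u = 6 (u = 2*3 = 6)
S(X) = 13/X + X/6 (S(X) = X/6 + 13/X = 13/X + X/6)
580*S(30) = 580*(13/30 + (⅙)*30) = 580*(13*(1/30) + 5) = 580*(13/30 + 5) = 580*(163/30) = 9454/3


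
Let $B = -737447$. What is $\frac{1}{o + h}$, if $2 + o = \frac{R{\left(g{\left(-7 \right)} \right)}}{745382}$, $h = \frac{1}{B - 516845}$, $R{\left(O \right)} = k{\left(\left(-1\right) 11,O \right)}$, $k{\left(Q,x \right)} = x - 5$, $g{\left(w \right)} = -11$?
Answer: $- \frac{467463339772}{934937086571} \approx -0.49999$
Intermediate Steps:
$k{\left(Q,x \right)} = -5 + x$ ($k{\left(Q,x \right)} = x - 5 = -5 + x$)
$R{\left(O \right)} = -5 + O$
$h = - \frac{1}{1254292}$ ($h = \frac{1}{-737447 - 516845} = \frac{1}{-1254292} = - \frac{1}{1254292} \approx -7.9726 \cdot 10^{-7}$)
$o = - \frac{745390}{372691}$ ($o = -2 + \frac{-5 - 11}{745382} = -2 - \frac{8}{372691} = - \frac{745390}{372691} \approx -2.0$)
$\frac{1}{o + h} = \frac{1}{- \frac{745390}{372691} - \frac{1}{1254292}} = \frac{1}{- \frac{934937086571}{467463339772}} = - \frac{467463339772}{934937086571}$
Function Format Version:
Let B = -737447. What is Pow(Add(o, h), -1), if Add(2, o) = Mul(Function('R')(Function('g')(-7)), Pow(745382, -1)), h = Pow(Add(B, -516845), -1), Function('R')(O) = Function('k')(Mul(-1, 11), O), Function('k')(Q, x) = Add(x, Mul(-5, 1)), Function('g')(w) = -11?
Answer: Rational(-467463339772, 934937086571) ≈ -0.49999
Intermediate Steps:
Function('k')(Q, x) = Add(-5, x) (Function('k')(Q, x) = Add(x, -5) = Add(-5, x))
Function('R')(O) = Add(-5, O)
h = Rational(-1, 1254292) (h = Pow(Add(-737447, -516845), -1) = Pow(-1254292, -1) = Rational(-1, 1254292) ≈ -7.9726e-7)
o = Rational(-745390, 372691) (o = Add(-2, Mul(Add(-5, -11), Pow(745382, -1))) = Add(-2, Mul(-16, Rational(1, 745382))) = Add(-2, Rational(-8, 372691)) = Rational(-745390, 372691) ≈ -2.0000)
Pow(Add(o, h), -1) = Pow(Add(Rational(-745390, 372691), Rational(-1, 1254292)), -1) = Pow(Rational(-934937086571, 467463339772), -1) = Rational(-467463339772, 934937086571)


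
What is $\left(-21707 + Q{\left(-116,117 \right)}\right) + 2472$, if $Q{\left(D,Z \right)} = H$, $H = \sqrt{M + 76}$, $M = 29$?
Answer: $-19235 + \sqrt{105} \approx -19225.0$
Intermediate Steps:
$H = \sqrt{105}$ ($H = \sqrt{29 + 76} = \sqrt{105} \approx 10.247$)
$Q{\left(D,Z \right)} = \sqrt{105}$
$\left(-21707 + Q{\left(-116,117 \right)}\right) + 2472 = \left(-21707 + \sqrt{105}\right) + 2472 = -19235 + \sqrt{105}$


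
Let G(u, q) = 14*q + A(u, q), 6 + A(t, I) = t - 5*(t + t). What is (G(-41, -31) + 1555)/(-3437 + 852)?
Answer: -1484/2585 ≈ -0.57408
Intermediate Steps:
A(t, I) = -6 - 9*t (A(t, I) = -6 + (t - 5*(t + t)) = -6 + (t - 10*t) = -6 - 9*t)
G(u, q) = -6 - 9*u + 14*q (G(u, q) = 14*q + (-6 - 9*u) = -6 - 9*u + 14*q)
(G(-41, -31) + 1555)/(-3437 + 852) = ((-6 - 9*(-41) + 14*(-31)) + 1555)/(-3437 + 852) = ((-6 + 369 - 434) + 1555)/(-2585) = (-71 + 1555)*(-1/2585) = 1484*(-1/2585) = -1484/2585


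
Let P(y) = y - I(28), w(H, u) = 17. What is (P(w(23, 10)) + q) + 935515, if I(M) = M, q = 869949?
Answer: 1805453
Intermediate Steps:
P(y) = -28 + y (P(y) = y - 1*28 = y - 28 = -28 + y)
(P(w(23, 10)) + q) + 935515 = ((-28 + 17) + 869949) + 935515 = (-11 + 869949) + 935515 = 869938 + 935515 = 1805453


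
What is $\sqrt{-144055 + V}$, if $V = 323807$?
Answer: $2 \sqrt{44938} \approx 423.97$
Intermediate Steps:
$\sqrt{-144055 + V} = \sqrt{-144055 + 323807} = \sqrt{179752} = 2 \sqrt{44938}$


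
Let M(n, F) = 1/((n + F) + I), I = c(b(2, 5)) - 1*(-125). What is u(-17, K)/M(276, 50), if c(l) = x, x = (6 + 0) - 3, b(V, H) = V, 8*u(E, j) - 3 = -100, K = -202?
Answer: -22019/4 ≈ -5504.8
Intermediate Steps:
u(E, j) = -97/8 (u(E, j) = 3/8 + (1/8)*(-100) = 3/8 - 25/2 = -97/8)
x = 3 (x = 6 - 3 = 3)
c(l) = 3
I = 128 (I = 3 - 1*(-125) = 3 + 125 = 128)
M(n, F) = 1/(128 + F + n) (M(n, F) = 1/((n + F) + 128) = 1/((F + n) + 128) = 1/(128 + F + n))
u(-17, K)/M(276, 50) = -97/(8*(1/(128 + 50 + 276))) = -97/(8*(1/454)) = -97/(8*1/454) = -97/8*454 = -22019/4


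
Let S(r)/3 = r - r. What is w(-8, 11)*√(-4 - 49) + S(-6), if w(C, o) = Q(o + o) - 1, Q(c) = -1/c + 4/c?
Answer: -19*I*√53/22 ≈ -6.2874*I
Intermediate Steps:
S(r) = 0 (S(r) = 3*(r - r) = 3*0 = 0)
Q(c) = 3/c
w(C, o) = -1 + 3/(2*o) (w(C, o) = 3/(o + o) - 1 = 3/((2*o)) - 1 = 3*(1/(2*o)) - 1 = 3/(2*o) - 1 = -1 + 3/(2*o))
w(-8, 11)*√(-4 - 49) + S(-6) = ((3/2 - 1*11)/11)*√(-4 - 49) + 0 = ((3/2 - 11)/11)*√(-53) + 0 = ((1/11)*(-19/2))*(I*√53) + 0 = -19*I*√53/22 + 0 = -19*I*√53/22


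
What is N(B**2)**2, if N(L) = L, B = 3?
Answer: 81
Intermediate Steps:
N(B**2)**2 = (3**2)**2 = 9**2 = 81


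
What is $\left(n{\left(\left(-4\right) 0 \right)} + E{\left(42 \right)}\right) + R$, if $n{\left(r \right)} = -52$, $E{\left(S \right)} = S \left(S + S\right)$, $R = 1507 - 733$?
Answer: $4250$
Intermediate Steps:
$R = 774$
$E{\left(S \right)} = 2 S^{2}$ ($E{\left(S \right)} = S 2 S = 2 S^{2}$)
$\left(n{\left(\left(-4\right) 0 \right)} + E{\left(42 \right)}\right) + R = \left(-52 + 2 \cdot 42^{2}\right) + 774 = \left(-52 + 2 \cdot 1764\right) + 774 = \left(-52 + 3528\right) + 774 = 3476 + 774 = 4250$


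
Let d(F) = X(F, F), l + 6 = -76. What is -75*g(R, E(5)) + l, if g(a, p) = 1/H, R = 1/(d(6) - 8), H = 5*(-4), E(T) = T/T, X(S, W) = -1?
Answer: -313/4 ≈ -78.250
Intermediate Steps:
l = -82 (l = -6 - 76 = -82)
d(F) = -1
E(T) = 1
H = -20
R = -⅑ (R = 1/(-1 - 8) = 1/(-9) = -⅑ ≈ -0.11111)
g(a, p) = -1/20 (g(a, p) = 1/(-20) = -1/20)
-75*g(R, E(5)) + l = -75*(-1/20) - 82 = 15/4 - 82 = -313/4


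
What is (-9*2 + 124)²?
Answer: 11236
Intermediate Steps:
(-9*2 + 124)² = (-18 + 124)² = 106² = 11236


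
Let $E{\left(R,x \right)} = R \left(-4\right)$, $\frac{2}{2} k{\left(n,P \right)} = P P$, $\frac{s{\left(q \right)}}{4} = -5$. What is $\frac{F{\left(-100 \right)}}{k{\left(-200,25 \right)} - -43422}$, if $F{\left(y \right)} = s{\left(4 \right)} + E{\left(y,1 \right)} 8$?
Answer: $\frac{3180}{44047} \approx 0.072196$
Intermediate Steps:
$s{\left(q \right)} = -20$ ($s{\left(q \right)} = 4 \left(-5\right) = -20$)
$k{\left(n,P \right)} = P^{2}$ ($k{\left(n,P \right)} = P P = P^{2}$)
$E{\left(R,x \right)} = - 4 R$
$F{\left(y \right)} = -20 - 32 y$ ($F{\left(y \right)} = -20 + - 4 y 8 = -20 - 32 y$)
$\frac{F{\left(-100 \right)}}{k{\left(-200,25 \right)} - -43422} = \frac{-20 - -3200}{25^{2} - -43422} = \frac{-20 + 3200}{625 + 43422} = \frac{3180}{44047}$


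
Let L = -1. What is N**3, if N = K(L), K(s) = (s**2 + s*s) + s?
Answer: 1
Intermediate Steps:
K(s) = s + 2*s**2 (K(s) = (s**2 + s**2) + s = 2*s**2 + s = s + 2*s**2)
N = 1 (N = -(1 + 2*(-1)) = -(1 - 2) = -1*(-1) = 1)
N**3 = 1**3 = 1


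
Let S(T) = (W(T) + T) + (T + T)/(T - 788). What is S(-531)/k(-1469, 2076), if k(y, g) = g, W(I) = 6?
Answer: -230471/912748 ≈ -0.25250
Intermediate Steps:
S(T) = 6 + T + 2*T/(-788 + T) (S(T) = (6 + T) + (T + T)/(T - 788) = (6 + T) + (2*T)/(-788 + T) = (6 + T) + 2*T/(-788 + T) = 6 + T + 2*T/(-788 + T))
S(-531)/k(-1469, 2076) = ((-4728 + (-531)**2 - 780*(-531))/(-788 - 531))/2076 = ((-4728 + 281961 + 414180)/(-1319))*(1/2076) = -1/1319*691413*(1/2076) = -691413/1319*1/2076 = -230471/912748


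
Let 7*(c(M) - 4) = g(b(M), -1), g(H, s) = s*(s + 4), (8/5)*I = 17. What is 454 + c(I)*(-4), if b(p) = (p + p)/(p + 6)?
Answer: 3078/7 ≈ 439.71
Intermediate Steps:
I = 85/8 (I = (5/8)*17 = 85/8 ≈ 10.625)
b(p) = 2*p/(6 + p) (b(p) = (2*p)/(6 + p) = 2*p/(6 + p))
g(H, s) = s*(4 + s)
c(M) = 25/7 (c(M) = 4 + (-(4 - 1))/7 = 4 + (-1*3)/7 = 4 + (⅐)*(-3) = 4 - 3/7 = 25/7)
454 + c(I)*(-4) = 454 + (25/7)*(-4) = 454 - 100/7 = 3078/7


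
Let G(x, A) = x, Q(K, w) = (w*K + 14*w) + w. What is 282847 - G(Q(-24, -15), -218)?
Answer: 282712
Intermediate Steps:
Q(K, w) = 15*w + K*w (Q(K, w) = (K*w + 14*w) + w = (14*w + K*w) + w = 15*w + K*w)
282847 - G(Q(-24, -15), -218) = 282847 - (-15)*(15 - 24) = 282847 - (-15)*(-9) = 282847 - 1*135 = 282847 - 135 = 282712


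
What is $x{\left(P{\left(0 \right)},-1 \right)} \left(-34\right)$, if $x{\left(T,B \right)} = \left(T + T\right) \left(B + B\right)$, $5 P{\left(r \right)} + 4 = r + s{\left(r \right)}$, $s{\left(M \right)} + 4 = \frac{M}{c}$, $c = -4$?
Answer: $- \frac{1088}{5} \approx -217.6$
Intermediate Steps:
$s{\left(M \right)} = -4 - \frac{M}{4}$ ($s{\left(M \right)} = -4 + \frac{M}{-4} = -4 + M \left(- \frac{1}{4}\right) = -4 - \frac{M}{4}$)
$P{\left(r \right)} = - \frac{8}{5} + \frac{3 r}{20}$ ($P{\left(r \right)} = - \frac{4}{5} + \frac{r - \left(4 + \frac{r}{4}\right)}{5} = - \frac{4}{5} + \frac{-4 + \frac{3 r}{4}}{5} = - \frac{4}{5} + \left(- \frac{4}{5} + \frac{3 r}{20}\right) = - \frac{8}{5} + \frac{3 r}{20}$)
$x{\left(T,B \right)} = 4 B T$ ($x{\left(T,B \right)} = 2 T 2 B = 4 B T$)
$x{\left(P{\left(0 \right)},-1 \right)} \left(-34\right) = 4 \left(-1\right) \left(- \frac{8}{5} + \frac{3}{20} \cdot 0\right) \left(-34\right) = 4 \left(-1\right) \left(- \frac{8}{5} + 0\right) \left(-34\right) = 4 \left(-1\right) \left(- \frac{8}{5}\right) \left(-34\right) = \frac{32}{5} \left(-34\right) = - \frac{1088}{5}$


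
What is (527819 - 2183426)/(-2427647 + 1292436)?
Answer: 1655607/1135211 ≈ 1.4584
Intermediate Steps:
(527819 - 2183426)/(-2427647 + 1292436) = -1655607/(-1135211) = -1655607*(-1/1135211) = 1655607/1135211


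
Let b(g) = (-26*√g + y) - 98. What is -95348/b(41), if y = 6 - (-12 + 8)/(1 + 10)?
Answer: -264304656/584393 + 74991202*√41/584393 ≈ 369.40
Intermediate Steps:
y = 70/11 (y = 6 - (-4)/11 = 6 - 1*(-4/11) = 6 + 4/11 = 70/11 ≈ 6.3636)
b(g) = -1008/11 - 26*√g (b(g) = (-26*√g + 70/11) - 98 = (70/11 - 26*√g) - 98 = -1008/11 - 26*√g)
-95348/b(41) = -95348/(-1008/11 - 26*√41)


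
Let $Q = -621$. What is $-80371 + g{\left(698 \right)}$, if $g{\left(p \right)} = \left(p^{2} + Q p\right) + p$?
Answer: $-25927$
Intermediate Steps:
$g{\left(p \right)} = p^{2} - 620 p$ ($g{\left(p \right)} = \left(p^{2} - 621 p\right) + p = p^{2} - 620 p$)
$-80371 + g{\left(698 \right)} = -80371 + 698 \left(-620 + 698\right) = -80371 + 698 \cdot 78 = -80371 + 54444 = -25927$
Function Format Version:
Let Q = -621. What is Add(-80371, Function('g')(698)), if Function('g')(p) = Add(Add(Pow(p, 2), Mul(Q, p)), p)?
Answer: -25927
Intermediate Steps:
Function('g')(p) = Add(Pow(p, 2), Mul(-620, p)) (Function('g')(p) = Add(Add(Pow(p, 2), Mul(-621, p)), p) = Add(Pow(p, 2), Mul(-620, p)))
Add(-80371, Function('g')(698)) = Add(-80371, Mul(698, Add(-620, 698))) = Add(-80371, Mul(698, 78)) = Add(-80371, 54444) = -25927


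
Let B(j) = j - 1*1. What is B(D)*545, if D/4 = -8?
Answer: -17985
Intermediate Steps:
D = -32 (D = 4*(-8) = -32)
B(j) = -1 + j (B(j) = j - 1 = -1 + j)
B(D)*545 = (-1 - 32)*545 = -33*545 = -17985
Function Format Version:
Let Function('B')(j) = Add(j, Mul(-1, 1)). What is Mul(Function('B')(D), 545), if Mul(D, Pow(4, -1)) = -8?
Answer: -17985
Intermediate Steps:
D = -32 (D = Mul(4, -8) = -32)
Function('B')(j) = Add(-1, j) (Function('B')(j) = Add(j, -1) = Add(-1, j))
Mul(Function('B')(D), 545) = Mul(Add(-1, -32), 545) = Mul(-33, 545) = -17985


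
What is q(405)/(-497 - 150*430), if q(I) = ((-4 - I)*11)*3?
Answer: 13497/64997 ≈ 0.20766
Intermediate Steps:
q(I) = -132 - 33*I (q(I) = (-44 - 11*I)*3 = -132 - 33*I)
q(405)/(-497 - 150*430) = (-132 - 33*405)/(-497 - 150*430) = (-132 - 13365)/(-497 - 64500) = -13497/(-64997) = -13497*(-1/64997) = 13497/64997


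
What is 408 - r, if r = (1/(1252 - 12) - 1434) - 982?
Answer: 3501759/1240 ≈ 2824.0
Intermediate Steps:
r = -2995839/1240 (r = (1/1240 - 1434) - 982 = -1778159/1240 - 982 = -2995839/1240 ≈ -2416.0)
408 - r = 408 - 1*(-2995839/1240) = 408 + 2995839/1240 = 3501759/1240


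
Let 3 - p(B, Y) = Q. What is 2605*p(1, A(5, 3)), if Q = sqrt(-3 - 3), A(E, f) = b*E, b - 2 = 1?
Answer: 7815 - 2605*I*sqrt(6) ≈ 7815.0 - 6380.9*I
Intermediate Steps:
b = 3 (b = 2 + 1 = 3)
A(E, f) = 3*E
Q = I*sqrt(6) (Q = sqrt(-6) = I*sqrt(6) ≈ 2.4495*I)
p(B, Y) = 3 - I*sqrt(6)
2605*p(1, A(5, 3)) = 2605*(3 - I*sqrt(6)) = 7815 - 2605*I*sqrt(6)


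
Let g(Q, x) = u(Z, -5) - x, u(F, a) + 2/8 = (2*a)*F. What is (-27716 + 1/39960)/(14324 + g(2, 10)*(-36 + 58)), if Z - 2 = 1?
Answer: -1107531359/537002460 ≈ -2.0624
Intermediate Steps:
Z = 3 (Z = 2 + 1 = 3)
u(F, a) = -¼ + 2*F*a (u(F, a) = -¼ + (2*a)*F = -¼ + 2*F*a)
g(Q, x) = -121/4 - x (g(Q, x) = (-¼ + 2*3*(-5)) - x = (-¼ - 30) - x = -121/4 - x)
(-27716 + 1/39960)/(14324 + g(2, 10)*(-36 + 58)) = (-27716 + 1/39960)/(14324 + (-121/4 - 1*10)*(-36 + 58)) = (-27716 + 1/39960)/(14324 + (-121/4 - 10)*22) = -1107531359/(39960*(14324 - 161/4*22)) = -1107531359/(39960*(14324 - 1771/2)) = -1107531359/(39960*26877/2) = -1107531359/39960*2/26877 = -1107531359/537002460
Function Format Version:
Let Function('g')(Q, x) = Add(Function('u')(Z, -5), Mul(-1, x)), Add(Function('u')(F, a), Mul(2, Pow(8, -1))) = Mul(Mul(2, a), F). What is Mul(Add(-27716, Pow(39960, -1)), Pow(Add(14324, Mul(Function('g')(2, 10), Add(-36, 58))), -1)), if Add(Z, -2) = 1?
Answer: Rational(-1107531359, 537002460) ≈ -2.0624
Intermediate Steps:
Z = 3 (Z = Add(2, 1) = 3)
Function('u')(F, a) = Add(Rational(-1, 4), Mul(2, F, a)) (Function('u')(F, a) = Add(Rational(-1, 4), Mul(Mul(2, a), F)) = Add(Rational(-1, 4), Mul(2, F, a)))
Function('g')(Q, x) = Add(Rational(-121, 4), Mul(-1, x)) (Function('g')(Q, x) = Add(Add(Rational(-1, 4), Mul(2, 3, -5)), Mul(-1, x)) = Add(Add(Rational(-1, 4), -30), Mul(-1, x)) = Add(Rational(-121, 4), Mul(-1, x)))
Mul(Add(-27716, Pow(39960, -1)), Pow(Add(14324, Mul(Function('g')(2, 10), Add(-36, 58))), -1)) = Mul(Add(-27716, Pow(39960, -1)), Pow(Add(14324, Mul(Add(Rational(-121, 4), Mul(-1, 10)), Add(-36, 58))), -1)) = Mul(Add(-27716, Rational(1, 39960)), Pow(Add(14324, Mul(Add(Rational(-121, 4), -10), 22)), -1)) = Mul(Rational(-1107531359, 39960), Pow(Add(14324, Mul(Rational(-161, 4), 22)), -1)) = Mul(Rational(-1107531359, 39960), Pow(Add(14324, Rational(-1771, 2)), -1)) = Mul(Rational(-1107531359, 39960), Pow(Rational(26877, 2), -1)) = Mul(Rational(-1107531359, 39960), Rational(2, 26877)) = Rational(-1107531359, 537002460)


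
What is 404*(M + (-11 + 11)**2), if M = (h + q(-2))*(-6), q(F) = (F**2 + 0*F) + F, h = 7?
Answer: -21816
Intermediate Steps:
q(F) = F + F**2 (q(F) = (F**2 + 0) + F = F**2 + F = F + F**2)
M = -54 (M = (7 - 2*(1 - 2))*(-6) = (7 - 2*(-1))*(-6) = (7 + 2)*(-6) = 9*(-6) = -54)
404*(M + (-11 + 11)**2) = 404*(-54 + (-11 + 11)**2) = 404*(-54 + 0**2) = 404*(-54 + 0) = 404*(-54) = -21816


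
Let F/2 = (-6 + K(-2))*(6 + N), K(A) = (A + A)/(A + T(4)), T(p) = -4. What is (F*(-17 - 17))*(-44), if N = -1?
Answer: -239360/3 ≈ -79787.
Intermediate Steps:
K(A) = 2*A/(-4 + A) (K(A) = (A + A)/(A - 4) = (2*A)/(-4 + A) = 2*A/(-4 + A))
F = -160/3 (F = 2*((-6 + 2*(-2)/(-4 - 2))*(6 - 1)) = 2*((-6 + 2*(-2)/(-6))*5) = 2*((-6 + 2*(-2)*(-1/6))*5) = 2*((-6 + 2/3)*5) = 2*(-16/3*5) = 2*(-80/3) = -160/3 ≈ -53.333)
(F*(-17 - 17))*(-44) = -160*(-17 - 17)/3*(-44) = -160/3*(-34)*(-44) = (5440/3)*(-44) = -239360/3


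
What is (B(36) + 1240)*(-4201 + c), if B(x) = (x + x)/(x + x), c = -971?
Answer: -6418452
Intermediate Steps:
B(x) = 1 (B(x) = (2*x)/((2*x)) = (2*x)*(1/(2*x)) = 1)
(B(36) + 1240)*(-4201 + c) = (1 + 1240)*(-4201 - 971) = 1241*(-5172) = -6418452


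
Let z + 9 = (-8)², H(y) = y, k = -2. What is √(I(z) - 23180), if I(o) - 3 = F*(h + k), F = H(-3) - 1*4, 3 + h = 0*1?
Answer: I*√23142 ≈ 152.13*I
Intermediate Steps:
h = -3 (h = -3 + 0*1 = -3 + 0 = -3)
F = -7 (F = -3 - 1*4 = -3 - 4 = -7)
z = 55 (z = -9 + (-8)² = -9 + 64 = 55)
I(o) = 38 (I(o) = 3 - 7*(-3 - 2) = 3 - 7*(-5) = 3 + 35 = 38)
√(I(z) - 23180) = √(38 - 23180) = √(-23142) = I*√23142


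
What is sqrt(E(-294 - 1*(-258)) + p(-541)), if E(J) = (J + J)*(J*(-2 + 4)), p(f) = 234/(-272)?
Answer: 3*sqrt(2662982)/68 ≈ 71.994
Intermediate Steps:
p(f) = -117/136 (p(f) = 234*(-1/272) = -117/136)
E(J) = 4*J**2 (E(J) = (2*J)*(J*2) = (2*J)*(2*J) = 4*J**2)
sqrt(E(-294 - 1*(-258)) + p(-541)) = sqrt(4*(-294 - 1*(-258))**2 - 117/136) = sqrt(4*(-294 + 258)**2 - 117/136) = sqrt(4*(-36)**2 - 117/136) = sqrt(4*1296 - 117/136) = sqrt(5184 - 117/136) = sqrt(704907/136) = 3*sqrt(2662982)/68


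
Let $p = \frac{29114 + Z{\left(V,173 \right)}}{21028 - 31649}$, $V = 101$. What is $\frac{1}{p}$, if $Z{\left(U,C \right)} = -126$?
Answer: $- \frac{10621}{28988} \approx -0.36639$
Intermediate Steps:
$p = - \frac{28988}{10621}$ ($p = \frac{29114 - 126}{21028 - 31649} = \frac{28988}{-10621} = 28988 \left(- \frac{1}{10621}\right) = - \frac{28988}{10621} \approx -2.7293$)
$\frac{1}{p} = \frac{1}{- \frac{28988}{10621}} = - \frac{10621}{28988}$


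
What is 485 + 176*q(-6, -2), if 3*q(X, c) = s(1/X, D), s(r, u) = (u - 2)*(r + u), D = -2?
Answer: 8941/9 ≈ 993.44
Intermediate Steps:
s(r, u) = (-2 + u)*(r + u)
q(X, c) = 8/3 - 4/(3*X) (q(X, c) = ((-2)² - 2/X - 2*(-2) - 2/X)/3 = (4 - 2/X + 4 - 2/X)/3 = (8 - 4/X)/3 = 8/3 - 4/(3*X))
485 + 176*q(-6, -2) = 485 + 176*((4/3)*(-1 + 2*(-6))/(-6)) = 485 + 176*((4/3)*(-⅙)*(-1 - 12)) = 485 + 176*((4/3)*(-⅙)*(-13)) = 485 + 176*(26/9) = 485 + 4576/9 = 8941/9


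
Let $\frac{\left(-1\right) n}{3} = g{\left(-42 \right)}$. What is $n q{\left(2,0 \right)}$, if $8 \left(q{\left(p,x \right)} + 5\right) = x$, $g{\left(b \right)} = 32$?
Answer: $480$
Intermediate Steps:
$q{\left(p,x \right)} = -5 + \frac{x}{8}$
$n = -96$ ($n = \left(-3\right) 32 = -96$)
$n q{\left(2,0 \right)} = - 96 \left(-5 + \frac{1}{8} \cdot 0\right) = - 96 \left(-5 + 0\right) = \left(-96\right) \left(-5\right) = 480$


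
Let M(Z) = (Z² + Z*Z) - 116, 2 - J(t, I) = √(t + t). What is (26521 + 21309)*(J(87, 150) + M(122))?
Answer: 1418350820 - 47830*√174 ≈ 1.4177e+9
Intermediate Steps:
J(t, I) = 2 - √2*√t (J(t, I) = 2 - √(t + t) = 2 - √(2*t) = 2 - √2*√t)
M(Z) = -116 + 2*Z² (M(Z) = (Z² + Z²) - 116 = 2*Z² - 116 = -116 + 2*Z²)
(26521 + 21309)*(J(87, 150) + M(122)) = (26521 + 21309)*((2 - √2*√87) + (-116 + 2*122²)) = 47830*((2 - √174) + (-116 + 2*14884)) = 47830*((2 - √174) + (-116 + 29768)) = 47830*((2 - √174) + 29652) = 47830*(29654 - √174) = 1418350820 - 47830*√174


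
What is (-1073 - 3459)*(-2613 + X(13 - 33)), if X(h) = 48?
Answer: 11624580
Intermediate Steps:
(-1073 - 3459)*(-2613 + X(13 - 33)) = (-1073 - 3459)*(-2613 + 48) = -4532*(-2565) = 11624580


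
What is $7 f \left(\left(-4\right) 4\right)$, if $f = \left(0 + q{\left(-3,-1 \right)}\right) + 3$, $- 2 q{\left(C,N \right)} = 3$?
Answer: $-168$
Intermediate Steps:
$q{\left(C,N \right)} = - \frac{3}{2}$ ($q{\left(C,N \right)} = \left(- \frac{1}{2}\right) 3 = - \frac{3}{2}$)
$f = \frac{3}{2}$ ($f = \left(0 - \frac{3}{2}\right) + 3 = - \frac{3}{2} + 3 = \frac{3}{2} \approx 1.5$)
$7 f \left(\left(-4\right) 4\right) = 7 \cdot \frac{3}{2} \left(\left(-4\right) 4\right) = \frac{21}{2} \left(-16\right) = -168$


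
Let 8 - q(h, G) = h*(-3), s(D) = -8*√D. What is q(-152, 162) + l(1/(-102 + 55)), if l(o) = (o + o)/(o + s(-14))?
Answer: 2*(-84224*√14 + 223*I)/(-I + 376*√14) ≈ -448.0 - 0.0014216*I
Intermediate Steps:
q(h, G) = 8 + 3*h (q(h, G) = 8 - h*(-3) = 8 - (-3)*h = 8 + 3*h)
l(o) = 2*o/(o - 8*I*√14) (l(o) = (o + o)/(o - 8*I*√14) = (2*o)/(o - 8*I*√14) = 2*o/(o - 8*I*√14))
q(-152, 162) + l(1/(-102 + 55)) = (8 + 3*(-152)) + 2/((-102 + 55)*(1/(-102 + 55) - 8*I*√14)) = (8 - 456) + 2/(-47*(1/(-47) - 8*I*√14)) = -448 + 2*(-1/47)/(-1/47 - 8*I*√14) = -448 - 2/(47*(-1/47 - 8*I*√14))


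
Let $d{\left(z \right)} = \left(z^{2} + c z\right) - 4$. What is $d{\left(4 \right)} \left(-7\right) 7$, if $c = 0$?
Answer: $-588$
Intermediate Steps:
$d{\left(z \right)} = -4 + z^{2}$ ($d{\left(z \right)} = \left(z^{2} + 0 z\right) - 4 = \left(z^{2} + 0\right) - 4 = z^{2} - 4 = -4 + z^{2}$)
$d{\left(4 \right)} \left(-7\right) 7 = \left(-4 + 4^{2}\right) \left(-7\right) 7 = \left(-4 + 16\right) \left(-7\right) 7 = 12 \left(-7\right) 7 = \left(-84\right) 7 = -588$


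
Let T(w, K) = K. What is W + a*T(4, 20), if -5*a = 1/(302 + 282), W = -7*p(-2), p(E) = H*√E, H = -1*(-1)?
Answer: -1/146 - 7*I*√2 ≈ -0.0068493 - 9.8995*I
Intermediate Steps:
H = 1
p(E) = √E (p(E) = 1*√E = √E)
W = -7*I*√2 ≈ -9.8995*I
a = -1/2920 (a = -1/(5*(302 + 282)) = -⅕/584 = -⅕*1/584 = -1/2920 ≈ -0.00034247)
W + a*T(4, 20) = -7*I*√2 - 1/2920*20 = -7*I*√2 - 1/146 = -1/146 - 7*I*√2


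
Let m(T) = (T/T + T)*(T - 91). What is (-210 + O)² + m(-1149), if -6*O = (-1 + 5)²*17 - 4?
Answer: 13395376/9 ≈ 1.4884e+6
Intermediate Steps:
m(T) = (1 + T)*(-91 + T)
O = -134/3 (O = -((-1 + 5)²*17 - 4)/6 = -(4²*17 - 4)/6 = -(16*17 - 4)/6 = -(272 - 4)/6 = -⅙*268 = -134/3 ≈ -44.667)
(-210 + O)² + m(-1149) = (-210 - 134/3)² + (-91 + (-1149)² - 90*(-1149)) = (-764/3)² + (-91 + 1320201 + 103410) = 583696/9 + 1423520 = 13395376/9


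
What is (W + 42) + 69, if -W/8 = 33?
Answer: -153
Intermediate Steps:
W = -264 (W = -8*33 = -264)
(W + 42) + 69 = (-264 + 42) + 69 = -222 + 69 = -153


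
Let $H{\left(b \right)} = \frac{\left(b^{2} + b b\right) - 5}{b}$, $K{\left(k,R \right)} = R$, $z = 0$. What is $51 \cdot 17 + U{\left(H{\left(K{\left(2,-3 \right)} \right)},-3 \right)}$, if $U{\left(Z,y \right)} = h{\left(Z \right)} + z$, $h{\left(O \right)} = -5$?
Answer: $862$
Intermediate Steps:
$H{\left(b \right)} = \frac{-5 + 2 b^{2}}{b}$ ($H{\left(b \right)} = \frac{\left(b^{2} + b^{2}\right) - 5}{b} = \frac{2 b^{2} - 5}{b} = \frac{-5 + 2 b^{2}}{b}$)
$U{\left(Z,y \right)} = -5$ ($U{\left(Z,y \right)} = -5 + 0 = -5$)
$51 \cdot 17 + U{\left(H{\left(K{\left(2,-3 \right)} \right)},-3 \right)} = 51 \cdot 17 - 5 = 867 - 5 = 862$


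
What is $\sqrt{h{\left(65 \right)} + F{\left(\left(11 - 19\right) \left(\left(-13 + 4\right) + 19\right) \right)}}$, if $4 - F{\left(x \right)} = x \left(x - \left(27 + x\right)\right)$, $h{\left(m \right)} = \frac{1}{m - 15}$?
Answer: $\frac{i \sqrt{215598}}{10} \approx 46.433 i$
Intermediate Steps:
$h{\left(m \right)} = \frac{1}{-15 + m}$
$F{\left(x \right)} = 4 + 27 x$ ($F{\left(x \right)} = 4 - x \left(x - \left(27 + x\right)\right) = 4 - x \left(-27\right) = 4 - - 27 x = 4 + 27 x$)
$\sqrt{h{\left(65 \right)} + F{\left(\left(11 - 19\right) \left(\left(-13 + 4\right) + 19\right) \right)}} = \sqrt{\frac{1}{-15 + 65} + \left(4 + 27 \left(11 - 19\right) \left(\left(-13 + 4\right) + 19\right)\right)} = \sqrt{\frac{1}{50} + \left(4 + 27 \left(- 8 \left(-9 + 19\right)\right)\right)} = \sqrt{\frac{1}{50} + \left(4 + 27 \left(\left(-8\right) 10\right)\right)} = \sqrt{\frac{1}{50} + \left(4 + 27 \left(-80\right)\right)} = \sqrt{\frac{1}{50} + \left(4 - 2160\right)} = \sqrt{\frac{1}{50} - 2156} = \sqrt{- \frac{107799}{50}} = \frac{i \sqrt{215598}}{10}$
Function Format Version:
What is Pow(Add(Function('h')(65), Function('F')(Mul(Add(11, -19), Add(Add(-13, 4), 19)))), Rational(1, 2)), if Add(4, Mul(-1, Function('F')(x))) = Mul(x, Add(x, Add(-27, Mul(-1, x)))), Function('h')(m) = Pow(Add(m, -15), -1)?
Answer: Mul(Rational(1, 10), I, Pow(215598, Rational(1, 2))) ≈ Mul(46.433, I)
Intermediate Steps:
Function('h')(m) = Pow(Add(-15, m), -1)
Function('F')(x) = Add(4, Mul(27, x)) (Function('F')(x) = Add(4, Mul(-1, Mul(x, Add(x, Add(-27, Mul(-1, x)))))) = Add(4, Mul(-1, Mul(x, -27))) = Add(4, Mul(-1, Mul(-27, x))) = Add(4, Mul(27, x)))
Pow(Add(Function('h')(65), Function('F')(Mul(Add(11, -19), Add(Add(-13, 4), 19)))), Rational(1, 2)) = Pow(Add(Pow(Add(-15, 65), -1), Add(4, Mul(27, Mul(Add(11, -19), Add(Add(-13, 4), 19))))), Rational(1, 2)) = Pow(Add(Pow(50, -1), Add(4, Mul(27, Mul(-8, Add(-9, 19))))), Rational(1, 2)) = Pow(Add(Rational(1, 50), Add(4, Mul(27, Mul(-8, 10)))), Rational(1, 2)) = Pow(Add(Rational(1, 50), Add(4, Mul(27, -80))), Rational(1, 2)) = Pow(Add(Rational(1, 50), Add(4, -2160)), Rational(1, 2)) = Pow(Add(Rational(1, 50), -2156), Rational(1, 2)) = Pow(Rational(-107799, 50), Rational(1, 2)) = Mul(Rational(1, 10), I, Pow(215598, Rational(1, 2)))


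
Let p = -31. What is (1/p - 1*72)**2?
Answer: 4986289/961 ≈ 5188.6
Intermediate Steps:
(1/p - 1*72)**2 = (1/(-31) - 1*72)**2 = (-1/31 - 72)**2 = (-2233/31)**2 = 4986289/961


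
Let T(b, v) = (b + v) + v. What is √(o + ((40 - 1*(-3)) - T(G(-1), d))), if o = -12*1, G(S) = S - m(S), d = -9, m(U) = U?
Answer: 7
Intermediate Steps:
G(S) = 0 (G(S) = S - S = 0)
T(b, v) = b + 2*v
o = -12
√(o + ((40 - 1*(-3)) - T(G(-1), d))) = √(-12 + ((40 - 1*(-3)) - (0 + 2*(-9)))) = √(-12 + ((40 + 3) - (0 - 18))) = √(-12 + (43 - 1*(-18))) = √(-12 + (43 + 18)) = √(-12 + 61) = √49 = 7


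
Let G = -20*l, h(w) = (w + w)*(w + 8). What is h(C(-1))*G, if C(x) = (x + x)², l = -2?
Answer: 3840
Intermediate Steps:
C(x) = 4*x² (C(x) = (2*x)² = 4*x²)
h(w) = 2*w*(8 + w) (h(w) = (2*w)*(8 + w) = 2*w*(8 + w))
G = 40 (G = -20*(-2) = 40)
h(C(-1))*G = (2*(4*(-1)²)*(8 + 4*(-1)²))*40 = (2*(4*1)*(8 + 4*1))*40 = (2*4*(8 + 4))*40 = (2*4*12)*40 = 96*40 = 3840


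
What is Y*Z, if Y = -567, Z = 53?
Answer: -30051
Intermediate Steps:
Y*Z = -567*53 = -30051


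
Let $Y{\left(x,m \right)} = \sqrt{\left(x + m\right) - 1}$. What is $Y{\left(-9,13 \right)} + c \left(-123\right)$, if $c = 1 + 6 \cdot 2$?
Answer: $-1599 + \sqrt{3} \approx -1597.3$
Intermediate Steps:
$Y{\left(x,m \right)} = \sqrt{-1 + m + x}$ ($Y{\left(x,m \right)} = \sqrt{\left(m + x\right) - 1} = \sqrt{-1 + m + x}$)
$c = 13$ ($c = 1 + 12 = 13$)
$Y{\left(-9,13 \right)} + c \left(-123\right) = \sqrt{-1 + 13 - 9} + 13 \left(-123\right) = \sqrt{3} - 1599 = -1599 + \sqrt{3}$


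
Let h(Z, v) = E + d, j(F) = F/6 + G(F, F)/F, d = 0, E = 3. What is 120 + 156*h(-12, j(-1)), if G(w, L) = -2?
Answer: 588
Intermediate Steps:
j(F) = -2/F + F/6 (j(F) = F/6 - 2/F = -2/F + F/6)
h(Z, v) = 3 (h(Z, v) = 3 + 0 = 3)
120 + 156*h(-12, j(-1)) = 120 + 156*3 = 120 + 468 = 588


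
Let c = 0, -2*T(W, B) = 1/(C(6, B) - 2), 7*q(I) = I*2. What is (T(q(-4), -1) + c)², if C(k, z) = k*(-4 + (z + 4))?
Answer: 1/256 ≈ 0.0039063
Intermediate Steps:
C(k, z) = k*z (C(k, z) = k*(-4 + (4 + z)) = k*z)
q(I) = 2*I/7 (q(I) = (I*2)/7 = (2*I)/7 = 2*I/7)
T(W, B) = -1/(2*(-2 + 6*B)) (T(W, B) = -1/(2*(6*B - 2)) = -1/(2*(-2 + 6*B)))
(T(q(-4), -1) + c)² = (-1/(-4 + 12*(-1)) + 0)² = (-1/(-4 - 12) + 0)² = (-1/(-16) + 0)² = (-1*(-1/16) + 0)² = (1/16 + 0)² = (1/16)² = 1/256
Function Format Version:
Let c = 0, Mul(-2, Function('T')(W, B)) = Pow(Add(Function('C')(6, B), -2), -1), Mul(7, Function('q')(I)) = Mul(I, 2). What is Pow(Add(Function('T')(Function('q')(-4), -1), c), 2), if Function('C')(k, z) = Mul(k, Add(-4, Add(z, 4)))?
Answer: Rational(1, 256) ≈ 0.0039063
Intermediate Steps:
Function('C')(k, z) = Mul(k, z) (Function('C')(k, z) = Mul(k, Add(-4, Add(4, z))) = Mul(k, z))
Function('q')(I) = Mul(Rational(2, 7), I) (Function('q')(I) = Mul(Rational(1, 7), Mul(I, 2)) = Mul(Rational(1, 7), Mul(2, I)) = Mul(Rational(2, 7), I))
Function('T')(W, B) = Mul(Rational(-1, 2), Pow(Add(-2, Mul(6, B)), -1)) (Function('T')(W, B) = Mul(Rational(-1, 2), Pow(Add(Mul(6, B), -2), -1)) = Mul(Rational(-1, 2), Pow(Add(-2, Mul(6, B)), -1)))
Pow(Add(Function('T')(Function('q')(-4), -1), c), 2) = Pow(Add(Mul(-1, Pow(Add(-4, Mul(12, -1)), -1)), 0), 2) = Pow(Add(Mul(-1, Pow(Add(-4, -12), -1)), 0), 2) = Pow(Add(Mul(-1, Pow(-16, -1)), 0), 2) = Pow(Add(Mul(-1, Rational(-1, 16)), 0), 2) = Pow(Add(Rational(1, 16), 0), 2) = Pow(Rational(1, 16), 2) = Rational(1, 256)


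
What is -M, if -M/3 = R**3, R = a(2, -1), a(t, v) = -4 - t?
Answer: -648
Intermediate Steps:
R = -6 (R = -4 - 1*2 = -4 - 2 = -6)
M = 648 (M = -3*(-6)**3 = -3*(-216) = 648)
-M = -1*648 = -648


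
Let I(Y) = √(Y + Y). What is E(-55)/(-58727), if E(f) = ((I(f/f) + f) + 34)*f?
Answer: -1155/58727 + 55*√2/58727 ≈ -0.018343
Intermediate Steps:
I(Y) = √2*√Y (I(Y) = √(2*Y) = √2*√Y)
E(f) = f*(34 + f + √2) (E(f) = ((√2*√(f/f) + f) + 34)*f = ((√2*√1 + f) + 34)*f = ((√2*1 + f) + 34)*f = ((√2 + f) + 34)*f = ((f + √2) + 34)*f = (34 + f + √2)*f = f*(34 + f + √2))
E(-55)/(-58727) = -55*(34 - 55 + √2)/(-58727) = -55*(-21 + √2)*(-1/58727) = (1155 - 55*√2)*(-1/58727) = -1155/58727 + 55*√2/58727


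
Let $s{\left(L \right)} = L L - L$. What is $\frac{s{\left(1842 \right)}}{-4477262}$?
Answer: $- \frac{1695561}{2238631} \approx -0.75741$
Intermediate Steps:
$s{\left(L \right)} = L^{2} - L$
$\frac{s{\left(1842 \right)}}{-4477262} = \frac{1842 \left(-1 + 1842\right)}{-4477262} = 1842 \cdot 1841 \left(- \frac{1}{4477262}\right) = 3391122 \left(- \frac{1}{4477262}\right) = - \frac{1695561}{2238631}$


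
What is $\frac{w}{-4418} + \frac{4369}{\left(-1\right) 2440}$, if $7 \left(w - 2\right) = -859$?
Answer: $- \frac{66526947}{37729720} \approx -1.7633$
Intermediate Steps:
$w = - \frac{845}{7}$ ($w = 2 + \frac{1}{7} \left(-859\right) = 2 - \frac{859}{7} = - \frac{845}{7} \approx -120.71$)
$\frac{w}{-4418} + \frac{4369}{\left(-1\right) 2440} = - \frac{845}{7 \left(-4418\right)} + \frac{4369}{\left(-1\right) 2440} = \left(- \frac{845}{7}\right) \left(- \frac{1}{4418}\right) + \frac{4369}{-2440} = \frac{845}{30926} + 4369 \left(- \frac{1}{2440}\right) = \frac{845}{30926} - \frac{4369}{2440} = - \frac{66526947}{37729720}$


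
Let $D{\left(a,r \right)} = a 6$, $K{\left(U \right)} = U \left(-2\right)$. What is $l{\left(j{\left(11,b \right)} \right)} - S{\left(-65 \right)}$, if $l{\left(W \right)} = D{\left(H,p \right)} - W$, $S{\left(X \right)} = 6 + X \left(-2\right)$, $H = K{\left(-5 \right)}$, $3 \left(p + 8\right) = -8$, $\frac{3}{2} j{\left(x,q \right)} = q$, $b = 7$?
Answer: $- \frac{242}{3} \approx -80.667$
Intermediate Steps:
$j{\left(x,q \right)} = \frac{2 q}{3}$
$p = - \frac{32}{3}$ ($p = -8 + \frac{1}{3} \left(-8\right) = -8 - \frac{8}{3} = - \frac{32}{3} \approx -10.667$)
$K{\left(U \right)} = - 2 U$
$H = 10$ ($H = \left(-2\right) \left(-5\right) = 10$)
$D{\left(a,r \right)} = 6 a$
$S{\left(X \right)} = 6 - 2 X$
$l{\left(W \right)} = 60 - W$ ($l{\left(W \right)} = 6 \cdot 10 - W = 60 - W$)
$l{\left(j{\left(11,b \right)} \right)} - S{\left(-65 \right)} = \left(60 - \frac{2}{3} \cdot 7\right) - \left(6 - -130\right) = \left(60 - \frac{14}{3}\right) - \left(6 + 130\right) = \left(60 - \frac{14}{3}\right) - 136 = \frac{166}{3} - 136 = - \frac{242}{3}$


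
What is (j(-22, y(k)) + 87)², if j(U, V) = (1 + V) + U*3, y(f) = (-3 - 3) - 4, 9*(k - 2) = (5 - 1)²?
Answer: 144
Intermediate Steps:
k = 34/9 (k = 2 + (5 - 1)²/9 = 2 + (⅑)*4² = 2 + (⅑)*16 = 2 + 16/9 = 34/9 ≈ 3.7778)
y(f) = -10 (y(f) = -6 - 4 = -10)
j(U, V) = 1 + V + 3*U (j(U, V) = (1 + V) + 3*U = 1 + V + 3*U)
(j(-22, y(k)) + 87)² = ((1 - 10 + 3*(-22)) + 87)² = ((1 - 10 - 66) + 87)² = (-75 + 87)² = 12² = 144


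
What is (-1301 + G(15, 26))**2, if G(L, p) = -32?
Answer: 1776889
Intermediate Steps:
(-1301 + G(15, 26))**2 = (-1301 - 32)**2 = (-1333)**2 = 1776889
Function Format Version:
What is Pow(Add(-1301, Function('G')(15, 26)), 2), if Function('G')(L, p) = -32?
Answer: 1776889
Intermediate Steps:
Pow(Add(-1301, Function('G')(15, 26)), 2) = Pow(Add(-1301, -32), 2) = Pow(-1333, 2) = 1776889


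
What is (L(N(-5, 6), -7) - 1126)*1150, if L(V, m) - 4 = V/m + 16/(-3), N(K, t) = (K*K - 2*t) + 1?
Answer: -3896200/3 ≈ -1.2987e+6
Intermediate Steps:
N(K, t) = 1 + K**2 - 2*t (N(K, t) = (K**2 - 2*t) + 1 = 1 + K**2 - 2*t)
L(V, m) = -4/3 + V/m (L(V, m) = 4 + (V/m + 16/(-3)) = 4 + (V/m + 16*(-1/3)) = 4 + (V/m - 16/3) = 4 + (-16/3 + V/m) = -4/3 + V/m)
(L(N(-5, 6), -7) - 1126)*1150 = ((-4/3 + (1 + (-5)**2 - 2*6)/(-7)) - 1126)*1150 = ((-4/3 + (1 + 25 - 12)*(-1/7)) - 1126)*1150 = ((-4/3 + 14*(-1/7)) - 1126)*1150 = ((-4/3 - 2) - 1126)*1150 = (-10/3 - 1126)*1150 = -3388/3*1150 = -3896200/3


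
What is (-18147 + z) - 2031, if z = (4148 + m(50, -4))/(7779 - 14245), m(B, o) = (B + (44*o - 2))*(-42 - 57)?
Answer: -65243884/3233 ≈ -20181.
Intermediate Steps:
m(B, o) = 198 - 4356*o - 99*B (m(B, o) = (B + (-2 + 44*o))*(-99) = (-2 + B + 44*o)*(-99) = 198 - 4356*o - 99*B)
z = -8410/3233 (z = (4148 + (198 - 4356*(-4) - 99*50))/(7779 - 14245) = (4148 + (198 + 17424 - 4950))/(-6466) = (4148 + 12672)*(-1/6466) = 16820*(-1/6466) = -8410/3233 ≈ -2.6013)
(-18147 + z) - 2031 = (-18147 - 8410/3233) - 2031 = -58677661/3233 - 2031 = -65243884/3233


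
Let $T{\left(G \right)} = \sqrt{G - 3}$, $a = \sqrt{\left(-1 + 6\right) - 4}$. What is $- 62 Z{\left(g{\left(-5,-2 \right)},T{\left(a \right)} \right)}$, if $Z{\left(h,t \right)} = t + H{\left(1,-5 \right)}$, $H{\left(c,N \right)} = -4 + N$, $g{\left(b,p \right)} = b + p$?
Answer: $558 - 62 i \sqrt{2} \approx 558.0 - 87.681 i$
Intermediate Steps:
$a = 1$ ($a = \sqrt{5 - 4} = \sqrt{1} = 1$)
$T{\left(G \right)} = \sqrt{-3 + G}$
$Z{\left(h,t \right)} = -9 + t$ ($Z{\left(h,t \right)} = t - 9 = -9 + t$)
$- 62 Z{\left(g{\left(-5,-2 \right)},T{\left(a \right)} \right)} = - 62 \left(-9 + \sqrt{-3 + 1}\right) = - 62 \left(-9 + \sqrt{-2}\right) = - 62 \left(-9 + i \sqrt{2}\right) = 558 - 62 i \sqrt{2}$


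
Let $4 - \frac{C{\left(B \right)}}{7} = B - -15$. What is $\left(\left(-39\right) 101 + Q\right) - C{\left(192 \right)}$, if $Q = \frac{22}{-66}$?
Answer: $- \frac{7555}{3} \approx -2518.3$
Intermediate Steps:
$C{\left(B \right)} = -77 - 7 B$ ($C{\left(B \right)} = 28 - 7 \left(B - -15\right) = 28 - 7 \left(B + 15\right) = 28 - 7 \left(15 + B\right) = 28 - \left(105 + 7 B\right) = -77 - 7 B$)
$Q = - \frac{1}{3}$ ($Q = 22 \left(- \frac{1}{66}\right) = - \frac{1}{3} \approx -0.33333$)
$\left(\left(-39\right) 101 + Q\right) - C{\left(192 \right)} = \left(\left(-39\right) 101 - \frac{1}{3}\right) - \left(-77 - 1344\right) = \left(-3939 - \frac{1}{3}\right) - \left(-77 - 1344\right) = - \frac{11818}{3} - -1421 = - \frac{11818}{3} + 1421 = - \frac{7555}{3}$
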